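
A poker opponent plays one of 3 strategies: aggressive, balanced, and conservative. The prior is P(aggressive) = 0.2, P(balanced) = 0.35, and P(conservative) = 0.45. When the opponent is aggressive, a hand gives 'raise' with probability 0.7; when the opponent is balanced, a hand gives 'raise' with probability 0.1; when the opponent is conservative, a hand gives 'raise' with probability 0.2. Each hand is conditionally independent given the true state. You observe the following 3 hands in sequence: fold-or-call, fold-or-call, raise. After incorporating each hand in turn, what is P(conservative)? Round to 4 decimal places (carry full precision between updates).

0.5845

After 'fold-or-call': normaliser = 0.3·0.2000 + 0.9·0.3500 + 0.8·0.4500; P(aggressive) ≈ 0.0816, P(balanced) ≈ 0.4286, P(conservative) ≈ 0.4898
After 'fold-or-call': normaliser = 0.3·0.0816 + 0.9·0.4286 + 0.8·0.4898; P(aggressive) ≈ 0.0305, P(balanced) ≈ 0.4809, P(conservative) ≈ 0.4885
After 'raise': normaliser = 0.7·0.0305 + 0.1·0.4809 + 0.2·0.4885; P(aggressive) ≈ 0.1279, P(balanced) ≈ 0.2877, P(conservative) ≈ 0.5845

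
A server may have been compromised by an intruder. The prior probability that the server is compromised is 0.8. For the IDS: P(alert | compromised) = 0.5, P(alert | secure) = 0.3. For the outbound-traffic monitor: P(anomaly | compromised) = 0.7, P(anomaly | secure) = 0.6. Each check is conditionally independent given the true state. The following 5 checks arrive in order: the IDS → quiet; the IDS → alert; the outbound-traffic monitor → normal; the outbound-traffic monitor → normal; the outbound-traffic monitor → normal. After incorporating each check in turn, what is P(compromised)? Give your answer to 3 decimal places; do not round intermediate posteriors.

After the IDS='quiet': P(compromised) = 0.5·0.8000 / (0.5·0.8000 + 0.7·0.2000) ≈ 0.7407
After the IDS='alert': P(compromised) = 0.5·0.7407 / (0.5·0.7407 + 0.3·0.2593) ≈ 0.8264
After the outbound-traffic monitor='normal': P(compromised) = 0.3·0.8264 / (0.3·0.8264 + 0.4·0.1736) ≈ 0.7812
After the outbound-traffic monitor='normal': P(compromised) = 0.3·0.7812 / (0.3·0.7812 + 0.4·0.2188) ≈ 0.7282
After the outbound-traffic monitor='normal': P(compromised) = 0.3·0.7282 / (0.3·0.7282 + 0.4·0.2718) ≈ 0.6677

0.668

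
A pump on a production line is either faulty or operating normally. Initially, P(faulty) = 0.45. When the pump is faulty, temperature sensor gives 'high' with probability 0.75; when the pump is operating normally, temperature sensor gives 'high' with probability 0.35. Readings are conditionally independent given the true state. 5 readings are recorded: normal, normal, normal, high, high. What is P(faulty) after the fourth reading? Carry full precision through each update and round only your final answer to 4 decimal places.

After 'normal': P(faulty) = 0.25·0.4500 / (0.25·0.4500 + 0.65·0.5500) ≈ 0.2394
After 'normal': P(faulty) = 0.25·0.2394 / (0.25·0.2394 + 0.65·0.7606) ≈ 0.1080
After 'normal': P(faulty) = 0.25·0.1080 / (0.25·0.1080 + 0.65·0.8920) ≈ 0.0445
After 'high': P(faulty) = 0.75·0.0445 / (0.75·0.0445 + 0.35·0.9555) ≈ 0.0907

0.0907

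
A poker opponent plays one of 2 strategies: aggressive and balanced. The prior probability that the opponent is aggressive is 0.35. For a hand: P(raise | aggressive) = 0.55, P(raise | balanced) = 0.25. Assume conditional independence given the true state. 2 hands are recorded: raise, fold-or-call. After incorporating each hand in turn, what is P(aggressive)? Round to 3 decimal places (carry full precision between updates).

Each posterior becomes the prior for the next update.
After 'raise': P(aggressive) = 0.55·0.3500 / (0.55·0.3500 + 0.25·0.6500) ≈ 0.5423
After 'fold-or-call': P(aggressive) = 0.45·0.5423 / (0.45·0.5423 + 0.75·0.4577) ≈ 0.4155

0.415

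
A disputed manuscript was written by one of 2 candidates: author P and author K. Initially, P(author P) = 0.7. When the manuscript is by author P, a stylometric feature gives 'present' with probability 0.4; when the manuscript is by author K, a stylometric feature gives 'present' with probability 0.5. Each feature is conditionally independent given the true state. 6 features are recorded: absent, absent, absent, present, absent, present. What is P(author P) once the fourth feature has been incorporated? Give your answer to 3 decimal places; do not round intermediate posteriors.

0.763

Apply Bayes' rule sequentially, carrying P(author P) forward.
After 'absent': P(author P) = 0.6·0.7000 / (0.6·0.7000 + 0.5·0.3000) ≈ 0.7368
After 'absent': P(author P) = 0.6·0.7368 / (0.6·0.7368 + 0.5·0.2632) ≈ 0.7706
After 'absent': P(author P) = 0.6·0.7706 / (0.6·0.7706 + 0.5·0.2294) ≈ 0.8013
After 'present': P(author P) = 0.4·0.8013 / (0.4·0.8013 + 0.5·0.1987) ≈ 0.7633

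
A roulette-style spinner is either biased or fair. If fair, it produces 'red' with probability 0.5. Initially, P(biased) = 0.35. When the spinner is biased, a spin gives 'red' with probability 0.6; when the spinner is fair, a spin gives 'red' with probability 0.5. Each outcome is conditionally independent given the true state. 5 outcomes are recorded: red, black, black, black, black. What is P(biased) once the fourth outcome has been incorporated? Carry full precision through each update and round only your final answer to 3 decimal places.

After 'red': P(biased) = 0.6·0.3500 / (0.6·0.3500 + 0.5·0.6500) ≈ 0.3925
After 'black': P(biased) = 0.4·0.3925 / (0.4·0.3925 + 0.5·0.6075) ≈ 0.3408
After 'black': P(biased) = 0.4·0.3408 / (0.4·0.3408 + 0.5·0.6592) ≈ 0.2926
After 'black': P(biased) = 0.4·0.2926 / (0.4·0.2926 + 0.5·0.7074) ≈ 0.2486

0.249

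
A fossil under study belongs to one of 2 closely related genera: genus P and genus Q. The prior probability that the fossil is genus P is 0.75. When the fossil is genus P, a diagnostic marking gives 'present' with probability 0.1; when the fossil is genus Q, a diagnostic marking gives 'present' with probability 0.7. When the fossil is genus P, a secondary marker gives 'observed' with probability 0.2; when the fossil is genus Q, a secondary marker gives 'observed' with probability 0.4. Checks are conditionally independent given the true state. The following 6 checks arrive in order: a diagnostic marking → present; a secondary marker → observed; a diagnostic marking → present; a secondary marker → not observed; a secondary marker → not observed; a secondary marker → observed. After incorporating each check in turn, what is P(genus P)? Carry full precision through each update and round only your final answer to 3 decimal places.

0.026

Apply Bayes' rule sequentially, carrying P(genus P) forward.
After a diagnostic marking='present': P(genus P) = 0.1·0.7500 / (0.1·0.7500 + 0.7·0.2500) ≈ 0.3000
After a secondary marker='observed': P(genus P) = 0.2·0.3000 / (0.2·0.3000 + 0.4·0.7000) ≈ 0.1765
After a diagnostic marking='present': P(genus P) = 0.1·0.1765 / (0.1·0.1765 + 0.7·0.8235) ≈ 0.0297
After a secondary marker='not observed': P(genus P) = 0.8·0.0297 / (0.8·0.0297 + 0.6·0.9703) ≈ 0.0392
After a secondary marker='not observed': P(genus P) = 0.8·0.0392 / (0.8·0.0392 + 0.6·0.9608) ≈ 0.0516
After a secondary marker='observed': P(genus P) = 0.2·0.0516 / (0.2·0.0516 + 0.4·0.9484) ≈ 0.0265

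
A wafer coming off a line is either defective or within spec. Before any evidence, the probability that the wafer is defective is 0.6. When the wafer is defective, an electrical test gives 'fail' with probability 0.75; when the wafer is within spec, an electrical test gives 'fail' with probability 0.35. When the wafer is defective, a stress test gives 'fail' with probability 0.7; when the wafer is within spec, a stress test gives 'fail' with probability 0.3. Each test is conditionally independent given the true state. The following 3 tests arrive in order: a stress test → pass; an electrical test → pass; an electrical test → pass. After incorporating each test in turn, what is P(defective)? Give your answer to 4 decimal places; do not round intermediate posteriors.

Apply Bayes' rule sequentially, carrying P(defective) forward.
After a stress test='pass': P(defective) = 0.3·0.6000 / (0.3·0.6000 + 0.7·0.4000) ≈ 0.3913
After an electrical test='pass': P(defective) = 0.25·0.3913 / (0.25·0.3913 + 0.65·0.6087) ≈ 0.1982
After an electrical test='pass': P(defective) = 0.25·0.1982 / (0.25·0.1982 + 0.65·0.8018) ≈ 0.0868

0.0868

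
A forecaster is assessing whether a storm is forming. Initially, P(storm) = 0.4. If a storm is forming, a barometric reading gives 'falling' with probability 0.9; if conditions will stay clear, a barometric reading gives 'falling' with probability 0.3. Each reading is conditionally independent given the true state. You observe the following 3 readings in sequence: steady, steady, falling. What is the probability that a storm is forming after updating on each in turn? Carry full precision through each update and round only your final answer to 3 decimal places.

0.039

After 'steady': P(storm) = 0.1·0.4000 / (0.1·0.4000 + 0.7·0.6000) ≈ 0.0870
After 'steady': P(storm) = 0.1·0.0870 / (0.1·0.0870 + 0.7·0.9130) ≈ 0.0134
After 'falling': P(storm) = 0.9·0.0134 / (0.9·0.0134 + 0.3·0.9866) ≈ 0.0392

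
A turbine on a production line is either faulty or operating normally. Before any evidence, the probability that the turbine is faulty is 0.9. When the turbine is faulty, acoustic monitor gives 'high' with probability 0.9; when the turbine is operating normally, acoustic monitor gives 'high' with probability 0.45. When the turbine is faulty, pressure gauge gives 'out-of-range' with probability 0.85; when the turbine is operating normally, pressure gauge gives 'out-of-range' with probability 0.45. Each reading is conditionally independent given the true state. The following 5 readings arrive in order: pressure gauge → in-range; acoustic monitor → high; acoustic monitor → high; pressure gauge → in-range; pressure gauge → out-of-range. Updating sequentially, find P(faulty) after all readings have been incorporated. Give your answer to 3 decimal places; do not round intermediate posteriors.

0.835

Each posterior becomes the prior for the next update.
After pressure gauge='in-range': P(faulty) = 0.15·0.9000 / (0.15·0.9000 + 0.55·0.1000) ≈ 0.7105
After acoustic monitor='high': P(faulty) = 0.9·0.7105 / (0.9·0.7105 + 0.45·0.2895) ≈ 0.8308
After acoustic monitor='high': P(faulty) = 0.9·0.8308 / (0.9·0.8308 + 0.45·0.1692) ≈ 0.9076
After pressure gauge='in-range': P(faulty) = 0.15·0.9076 / (0.15·0.9076 + 0.55·0.0924) ≈ 0.7281
After pressure gauge='out-of-range': P(faulty) = 0.85·0.7281 / (0.85·0.7281 + 0.45·0.2719) ≈ 0.8349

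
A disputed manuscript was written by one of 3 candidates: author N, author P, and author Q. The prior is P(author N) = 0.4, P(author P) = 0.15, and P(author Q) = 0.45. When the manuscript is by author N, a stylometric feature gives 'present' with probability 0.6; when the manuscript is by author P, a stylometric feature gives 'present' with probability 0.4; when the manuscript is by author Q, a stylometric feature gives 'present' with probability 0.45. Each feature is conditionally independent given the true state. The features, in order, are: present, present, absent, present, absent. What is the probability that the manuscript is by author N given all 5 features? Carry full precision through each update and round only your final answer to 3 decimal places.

After 'present': normaliser = 0.6·0.4000 + 0.4·0.1500 + 0.45·0.4500; P(author N) ≈ 0.4776, P(author P) ≈ 0.1194, P(author Q) ≈ 0.4030
After 'present': normaliser = 0.6·0.4776 + 0.4·0.1194 + 0.45·0.4030; P(author N) ≈ 0.5557, P(author P) ≈ 0.0926, P(author Q) ≈ 0.3517
After 'absent': normaliser = 0.4·0.5557 + 0.6·0.0926 + 0.55·0.3517; P(author N) ≈ 0.4717, P(author P) ≈ 0.1179, P(author Q) ≈ 0.4104
After 'present': normaliser = 0.6·0.4717 + 0.4·0.1179 + 0.45·0.4104; P(author N) ≈ 0.5497, P(author P) ≈ 0.0916, P(author Q) ≈ 0.3587
After 'absent': normaliser = 0.4·0.5497 + 0.6·0.0916 + 0.55·0.3587; P(author N) ≈ 0.4657, P(author P) ≈ 0.1164, P(author Q) ≈ 0.4179

0.466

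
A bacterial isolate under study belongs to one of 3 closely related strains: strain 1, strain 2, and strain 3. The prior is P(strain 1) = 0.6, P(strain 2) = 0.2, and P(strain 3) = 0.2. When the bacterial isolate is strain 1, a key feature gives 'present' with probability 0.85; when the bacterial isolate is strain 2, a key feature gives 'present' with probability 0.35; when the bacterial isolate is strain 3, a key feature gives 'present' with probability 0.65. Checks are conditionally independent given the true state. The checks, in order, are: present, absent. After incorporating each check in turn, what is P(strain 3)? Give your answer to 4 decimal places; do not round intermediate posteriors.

After 'present': normaliser = 0.85·0.6000 + 0.35·0.2000 + 0.65·0.2000; P(strain 1) ≈ 0.7183, P(strain 2) ≈ 0.0986, P(strain 3) ≈ 0.1831
After 'absent': normaliser = 0.15·0.7183 + 0.65·0.0986 + 0.35·0.1831; P(strain 1) ≈ 0.4567, P(strain 2) ≈ 0.2716, P(strain 3) ≈ 0.2716

0.2716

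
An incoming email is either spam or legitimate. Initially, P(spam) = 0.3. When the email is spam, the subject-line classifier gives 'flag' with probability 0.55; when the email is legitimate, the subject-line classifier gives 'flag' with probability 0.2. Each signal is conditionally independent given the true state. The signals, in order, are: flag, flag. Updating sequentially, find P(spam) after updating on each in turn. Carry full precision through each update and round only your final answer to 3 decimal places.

After 'flag': P(spam) = 0.55·0.3000 / (0.55·0.3000 + 0.2·0.7000) ≈ 0.5410
After 'flag': P(spam) = 0.55·0.5410 / (0.55·0.5410 + 0.2·0.4590) ≈ 0.7642

0.764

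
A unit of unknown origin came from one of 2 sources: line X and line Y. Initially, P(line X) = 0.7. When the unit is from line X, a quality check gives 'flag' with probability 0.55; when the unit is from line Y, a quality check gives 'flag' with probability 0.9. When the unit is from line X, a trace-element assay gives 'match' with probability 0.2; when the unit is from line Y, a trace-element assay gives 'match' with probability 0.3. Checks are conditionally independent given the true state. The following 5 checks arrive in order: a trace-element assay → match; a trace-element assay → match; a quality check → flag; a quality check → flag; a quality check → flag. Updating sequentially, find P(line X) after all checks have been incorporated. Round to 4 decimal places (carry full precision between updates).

0.1914

Each posterior becomes the prior for the next update.
After a trace-element assay='match': P(line X) = 0.2·0.7000 / (0.2·0.7000 + 0.3·0.3000) ≈ 0.6087
After a trace-element assay='match': P(line X) = 0.2·0.6087 / (0.2·0.6087 + 0.3·0.3913) ≈ 0.5091
After a quality check='flag': P(line X) = 0.55·0.5091 / (0.55·0.5091 + 0.9·0.4909) ≈ 0.3879
After a quality check='flag': P(line X) = 0.55·0.3879 / (0.55·0.3879 + 0.9·0.6121) ≈ 0.2792
After a quality check='flag': P(line X) = 0.55·0.2792 / (0.55·0.2792 + 0.9·0.7208) ≈ 0.1914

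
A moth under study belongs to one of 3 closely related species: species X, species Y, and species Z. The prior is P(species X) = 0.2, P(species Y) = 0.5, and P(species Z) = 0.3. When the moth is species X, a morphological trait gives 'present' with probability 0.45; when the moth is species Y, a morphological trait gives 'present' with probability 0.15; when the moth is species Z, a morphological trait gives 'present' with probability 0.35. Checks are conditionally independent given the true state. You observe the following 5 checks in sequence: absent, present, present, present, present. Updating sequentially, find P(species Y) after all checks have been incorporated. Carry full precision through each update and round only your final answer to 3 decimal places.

0.028

After 'absent': normaliser = 0.55·0.2000 + 0.85·0.5000 + 0.65·0.3000; P(species X) ≈ 0.1507, P(species Y) ≈ 0.5822, P(species Z) ≈ 0.2671
After 'present': normaliser = 0.45·0.1507 + 0.15·0.5822 + 0.35·0.2671; P(species X) ≈ 0.2727, P(species Y) ≈ 0.3512, P(species Z) ≈ 0.3760
After 'present': normaliser = 0.45·0.2727 + 0.15·0.3512 + 0.35·0.3760; P(species X) ≈ 0.3997, P(species Y) ≈ 0.1716, P(species Z) ≈ 0.4287
After 'present': normaliser = 0.45·0.3997 + 0.15·0.1716 + 0.35·0.4287; P(species X) ≈ 0.5058, P(species Y) ≈ 0.0724, P(species Z) ≈ 0.4219
After 'present': normaliser = 0.45·0.5058 + 0.15·0.0724 + 0.35·0.4219; P(species X) ≈ 0.5895, P(species Y) ≈ 0.0281, P(species Z) ≈ 0.3824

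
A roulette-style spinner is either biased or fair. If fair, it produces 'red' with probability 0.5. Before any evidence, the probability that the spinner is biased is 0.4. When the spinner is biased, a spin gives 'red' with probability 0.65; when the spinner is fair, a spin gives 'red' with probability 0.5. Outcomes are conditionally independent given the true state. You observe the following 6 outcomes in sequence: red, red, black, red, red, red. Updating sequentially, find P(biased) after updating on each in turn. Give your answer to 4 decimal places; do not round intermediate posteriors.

0.6341

After 'red': P(biased) = 0.65·0.4000 / (0.65·0.4000 + 0.5·0.6000) ≈ 0.4643
After 'red': P(biased) = 0.65·0.4643 / (0.65·0.4643 + 0.5·0.5357) ≈ 0.5298
After 'black': P(biased) = 0.35·0.5298 / (0.35·0.5298 + 0.5·0.4702) ≈ 0.4409
After 'red': P(biased) = 0.65·0.4409 / (0.65·0.4409 + 0.5·0.5591) ≈ 0.5062
After 'red': P(biased) = 0.65·0.5062 / (0.65·0.5062 + 0.5·0.4938) ≈ 0.5713
After 'red': P(biased) = 0.65·0.5713 / (0.65·0.5713 + 0.5·0.4287) ≈ 0.6341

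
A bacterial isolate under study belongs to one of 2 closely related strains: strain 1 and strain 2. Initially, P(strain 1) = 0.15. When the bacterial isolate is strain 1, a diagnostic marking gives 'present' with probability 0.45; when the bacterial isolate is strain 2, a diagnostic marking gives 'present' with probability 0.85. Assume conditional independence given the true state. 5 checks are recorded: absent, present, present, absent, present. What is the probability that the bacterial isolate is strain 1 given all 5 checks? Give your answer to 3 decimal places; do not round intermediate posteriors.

After 'absent': P(strain 1) = 0.55·0.1500 / (0.55·0.1500 + 0.15·0.8500) ≈ 0.3929
After 'present': P(strain 1) = 0.45·0.3929 / (0.45·0.3929 + 0.85·0.6071) ≈ 0.2552
After 'present': P(strain 1) = 0.45·0.2552 / (0.45·0.2552 + 0.85·0.7448) ≈ 0.1535
After 'absent': P(strain 1) = 0.55·0.1535 / (0.55·0.1535 + 0.15·0.8465) ≈ 0.3994
After 'present': P(strain 1) = 0.45·0.3994 / (0.45·0.3994 + 0.85·0.6006) ≈ 0.2604

0.260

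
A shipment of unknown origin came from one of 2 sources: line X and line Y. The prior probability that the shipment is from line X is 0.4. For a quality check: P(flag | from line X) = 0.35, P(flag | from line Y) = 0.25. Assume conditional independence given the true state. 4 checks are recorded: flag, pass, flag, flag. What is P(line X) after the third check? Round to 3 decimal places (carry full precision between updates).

0.531

Each posterior becomes the prior for the next update.
After 'flag': P(line X) = 0.35·0.4000 / (0.35·0.4000 + 0.25·0.6000) ≈ 0.4828
After 'pass': P(line X) = 0.65·0.4828 / (0.65·0.4828 + 0.75·0.5172) ≈ 0.4472
After 'flag': P(line X) = 0.35·0.4472 / (0.35·0.4472 + 0.25·0.5528) ≈ 0.5311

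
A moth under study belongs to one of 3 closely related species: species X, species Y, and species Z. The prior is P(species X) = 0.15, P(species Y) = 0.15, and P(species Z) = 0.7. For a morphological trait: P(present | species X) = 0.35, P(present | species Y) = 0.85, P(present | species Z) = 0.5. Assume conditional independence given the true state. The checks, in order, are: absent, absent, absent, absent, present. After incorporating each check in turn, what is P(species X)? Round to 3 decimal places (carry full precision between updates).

0.299

After 'absent': normaliser = 0.65·0.1500 + 0.15·0.1500 + 0.5·0.7000; P(species X) ≈ 0.2074, P(species Y) ≈ 0.0479, P(species Z) ≈ 0.7447
After 'absent': normaliser = 0.65·0.2074 + 0.15·0.0479 + 0.5·0.7447; P(species X) ≈ 0.2622, P(species Y) ≈ 0.0140, P(species Z) ≈ 0.7239
After 'absent': normaliser = 0.65·0.2622 + 0.15·0.0140 + 0.5·0.7239; P(species X) ≈ 0.3188, P(species Y) ≈ 0.0039, P(species Z) ≈ 0.6772
After 'absent': normaliser = 0.65·0.3188 + 0.15·0.0039 + 0.5·0.6772; P(species X) ≈ 0.3793, P(species Y) ≈ 0.0011, P(species Z) ≈ 0.6197
After 'present': normaliser = 0.35·0.3793 + 0.85·0.0011 + 0.5·0.6197; P(species X) ≈ 0.2993, P(species Y) ≈ 0.0021, P(species Z) ≈ 0.6986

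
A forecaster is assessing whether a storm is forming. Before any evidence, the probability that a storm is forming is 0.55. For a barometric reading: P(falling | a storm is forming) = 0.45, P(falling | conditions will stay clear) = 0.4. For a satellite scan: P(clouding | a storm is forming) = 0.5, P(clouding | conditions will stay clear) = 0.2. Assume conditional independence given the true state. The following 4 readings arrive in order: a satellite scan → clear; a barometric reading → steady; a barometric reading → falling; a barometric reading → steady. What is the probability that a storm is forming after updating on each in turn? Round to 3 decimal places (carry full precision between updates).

0.419

After a satellite scan='clear': P(storm) = 0.5·0.5500 / (0.5·0.5500 + 0.8·0.4500) ≈ 0.4331
After a barometric reading='steady': P(storm) = 0.55·0.4331 / (0.55·0.4331 + 0.6·0.5669) ≈ 0.4118
After a barometric reading='falling': P(storm) = 0.45·0.4118 / (0.45·0.4118 + 0.4·0.5882) ≈ 0.4406
After a barometric reading='steady': P(storm) = 0.55·0.4406 / (0.55·0.4406 + 0.6·0.5594) ≈ 0.4193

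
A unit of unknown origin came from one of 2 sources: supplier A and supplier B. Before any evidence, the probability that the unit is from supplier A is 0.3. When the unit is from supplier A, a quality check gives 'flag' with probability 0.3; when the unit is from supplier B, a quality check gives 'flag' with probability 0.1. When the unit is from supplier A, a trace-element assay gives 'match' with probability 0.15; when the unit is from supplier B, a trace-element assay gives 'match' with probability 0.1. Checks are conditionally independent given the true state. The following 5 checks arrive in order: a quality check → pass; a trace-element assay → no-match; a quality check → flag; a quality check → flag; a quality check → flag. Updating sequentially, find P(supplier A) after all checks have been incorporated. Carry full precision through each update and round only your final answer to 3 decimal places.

0.895

After a quality check='pass': P(supplier A) = 0.7·0.3000 / (0.7·0.3000 + 0.9·0.7000) ≈ 0.2500
After a trace-element assay='no-match': P(supplier A) = 0.85·0.2500 / (0.85·0.2500 + 0.9·0.7500) ≈ 0.2394
After a quality check='flag': P(supplier A) = 0.3·0.2394 / (0.3·0.2394 + 0.1·0.7606) ≈ 0.4857
After a quality check='flag': P(supplier A) = 0.3·0.4857 / (0.3·0.4857 + 0.1·0.5143) ≈ 0.7391
After a quality check='flag': P(supplier A) = 0.3·0.7391 / (0.3·0.7391 + 0.1·0.2609) ≈ 0.8947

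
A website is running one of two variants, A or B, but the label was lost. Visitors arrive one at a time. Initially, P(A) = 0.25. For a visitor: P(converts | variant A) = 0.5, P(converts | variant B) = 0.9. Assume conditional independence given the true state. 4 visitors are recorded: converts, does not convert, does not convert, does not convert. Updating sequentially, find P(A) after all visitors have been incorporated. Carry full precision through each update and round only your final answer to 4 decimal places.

After 'converts': P(A) = 0.5·0.2500 / (0.5·0.2500 + 0.9·0.7500) ≈ 0.1562
After 'does not convert': P(A) = 0.5·0.1562 / (0.5·0.1562 + 0.1·0.8438) ≈ 0.4808
After 'does not convert': P(A) = 0.5·0.4808 / (0.5·0.4808 + 0.1·0.5192) ≈ 0.8224
After 'does not convert': P(A) = 0.5·0.8224 / (0.5·0.8224 + 0.1·0.1776) ≈ 0.9586

0.9586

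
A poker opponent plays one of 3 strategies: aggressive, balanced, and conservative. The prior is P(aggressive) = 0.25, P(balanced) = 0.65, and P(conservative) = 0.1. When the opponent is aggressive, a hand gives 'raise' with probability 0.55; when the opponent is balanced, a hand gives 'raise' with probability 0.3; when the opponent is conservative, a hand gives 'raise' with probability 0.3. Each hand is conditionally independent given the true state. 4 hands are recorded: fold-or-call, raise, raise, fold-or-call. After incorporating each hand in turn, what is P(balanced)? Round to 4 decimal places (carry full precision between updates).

0.5924

Each posterior becomes the prior for the next update.
After 'fold-or-call': normaliser = 0.45·0.2500 + 0.7·0.6500 + 0.7·0.1000; P(aggressive) ≈ 0.1765, P(balanced) ≈ 0.7137, P(conservative) ≈ 0.1098
After 'raise': normaliser = 0.55·0.1765 + 0.3·0.7137 + 0.3·0.1098; P(aggressive) ≈ 0.2821, P(balanced) ≈ 0.6222, P(conservative) ≈ 0.0957
After 'raise': normaliser = 0.55·0.2821 + 0.3·0.6222 + 0.3·0.0957; P(aggressive) ≈ 0.4187, P(balanced) ≈ 0.5038, P(conservative) ≈ 0.0775
After 'fold-or-call': normaliser = 0.45·0.4187 + 0.7·0.5038 + 0.7·0.0775; P(aggressive) ≈ 0.3165, P(balanced) ≈ 0.5924, P(conservative) ≈ 0.0911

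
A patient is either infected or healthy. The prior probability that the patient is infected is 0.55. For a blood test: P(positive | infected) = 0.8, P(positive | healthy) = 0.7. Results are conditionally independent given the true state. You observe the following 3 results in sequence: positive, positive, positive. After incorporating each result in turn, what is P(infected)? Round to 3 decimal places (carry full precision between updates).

After 'positive': P(infected) = 0.8·0.5500 / (0.8·0.5500 + 0.7·0.4500) ≈ 0.5828
After 'positive': P(infected) = 0.8·0.5828 / (0.8·0.5828 + 0.7·0.4172) ≈ 0.6148
After 'positive': P(infected) = 0.8·0.6148 / (0.8·0.6148 + 0.7·0.3852) ≈ 0.6459

0.646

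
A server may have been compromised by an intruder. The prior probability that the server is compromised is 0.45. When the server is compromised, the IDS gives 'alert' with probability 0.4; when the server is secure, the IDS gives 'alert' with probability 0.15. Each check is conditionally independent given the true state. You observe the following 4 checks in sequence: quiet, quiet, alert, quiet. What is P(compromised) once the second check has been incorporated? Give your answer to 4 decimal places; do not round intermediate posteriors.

After 'quiet': P(compromised) = 0.6·0.4500 / (0.6·0.4500 + 0.85·0.5500) ≈ 0.3661
After 'quiet': P(compromised) = 0.6·0.3661 / (0.6·0.3661 + 0.85·0.6339) ≈ 0.2896

0.2896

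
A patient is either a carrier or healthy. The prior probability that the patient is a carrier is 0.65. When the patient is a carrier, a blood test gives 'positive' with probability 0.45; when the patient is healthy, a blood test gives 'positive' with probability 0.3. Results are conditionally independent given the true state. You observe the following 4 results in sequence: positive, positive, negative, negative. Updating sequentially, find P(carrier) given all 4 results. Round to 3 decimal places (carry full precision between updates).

After 'positive': P(carrier) = 0.45·0.6500 / (0.45·0.6500 + 0.3·0.3500) ≈ 0.7358
After 'positive': P(carrier) = 0.45·0.7358 / (0.45·0.7358 + 0.3·0.2642) ≈ 0.8069
After 'negative': P(carrier) = 0.55·0.8069 / (0.55·0.8069 + 0.7·0.1931) ≈ 0.7665
After 'negative': P(carrier) = 0.55·0.7665 / (0.55·0.7665 + 0.7·0.2335) ≈ 0.7206

0.721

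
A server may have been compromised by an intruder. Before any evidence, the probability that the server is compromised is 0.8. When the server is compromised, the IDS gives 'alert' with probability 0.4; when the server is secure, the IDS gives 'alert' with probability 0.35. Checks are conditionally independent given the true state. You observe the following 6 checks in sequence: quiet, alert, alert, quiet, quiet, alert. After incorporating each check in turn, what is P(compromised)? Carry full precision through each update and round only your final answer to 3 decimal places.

0.824

After 'quiet': P(compromised) = 0.6·0.8000 / (0.6·0.8000 + 0.65·0.2000) ≈ 0.7869
After 'alert': P(compromised) = 0.4·0.7869 / (0.4·0.7869 + 0.35·0.2131) ≈ 0.8084
After 'alert': P(compromised) = 0.4·0.8084 / (0.4·0.8084 + 0.35·0.1916) ≈ 0.8283
After 'quiet': P(compromised) = 0.6·0.8283 / (0.6·0.8283 + 0.65·0.1717) ≈ 0.8166
After 'quiet': P(compromised) = 0.6·0.8166 / (0.6·0.8166 + 0.65·0.1834) ≈ 0.8043
After 'alert': P(compromised) = 0.4·0.8043 / (0.4·0.8043 + 0.35·0.1957) ≈ 0.8244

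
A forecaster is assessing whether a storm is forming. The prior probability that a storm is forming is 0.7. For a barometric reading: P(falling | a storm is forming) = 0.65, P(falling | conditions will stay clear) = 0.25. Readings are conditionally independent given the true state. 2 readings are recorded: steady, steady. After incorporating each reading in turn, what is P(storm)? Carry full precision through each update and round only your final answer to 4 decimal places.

After 'steady': P(storm) = 0.35·0.7000 / (0.35·0.7000 + 0.75·0.3000) ≈ 0.5213
After 'steady': P(storm) = 0.35·0.5213 / (0.35·0.5213 + 0.75·0.4787) ≈ 0.3369

0.3369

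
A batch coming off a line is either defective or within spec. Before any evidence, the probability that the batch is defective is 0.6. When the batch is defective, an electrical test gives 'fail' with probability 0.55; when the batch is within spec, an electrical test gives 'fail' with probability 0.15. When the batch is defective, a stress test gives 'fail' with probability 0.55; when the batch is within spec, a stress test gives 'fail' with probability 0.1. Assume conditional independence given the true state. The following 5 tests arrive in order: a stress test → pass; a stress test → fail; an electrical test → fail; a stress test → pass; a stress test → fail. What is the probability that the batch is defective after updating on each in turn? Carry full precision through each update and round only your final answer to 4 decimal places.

After a stress test='pass': P(defective) = 0.45·0.6000 / (0.45·0.6000 + 0.9·0.4000) ≈ 0.4286
After a stress test='fail': P(defective) = 0.55·0.4286 / (0.55·0.4286 + 0.1·0.5714) ≈ 0.8049
After an electrical test='fail': P(defective) = 0.55·0.8049 / (0.55·0.8049 + 0.15·0.1951) ≈ 0.9380
After a stress test='pass': P(defective) = 0.45·0.9380 / (0.45·0.9380 + 0.9·0.0620) ≈ 0.8832
After a stress test='fail': P(defective) = 0.55·0.8832 / (0.55·0.8832 + 0.1·0.1168) ≈ 0.9765

0.9765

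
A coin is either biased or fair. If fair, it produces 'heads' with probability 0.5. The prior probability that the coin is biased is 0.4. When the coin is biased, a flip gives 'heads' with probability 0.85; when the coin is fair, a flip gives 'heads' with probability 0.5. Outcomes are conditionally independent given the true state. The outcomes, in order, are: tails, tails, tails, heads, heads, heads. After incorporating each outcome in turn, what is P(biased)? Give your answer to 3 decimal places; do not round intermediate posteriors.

After 'tails': P(biased) = 0.15·0.4000 / (0.15·0.4000 + 0.5·0.6000) ≈ 0.1667
After 'tails': P(biased) = 0.15·0.1667 / (0.15·0.1667 + 0.5·0.8333) ≈ 0.0566
After 'tails': P(biased) = 0.15·0.0566 / (0.15·0.0566 + 0.5·0.9434) ≈ 0.0177
After 'heads': P(biased) = 0.85·0.0177 / (0.85·0.0177 + 0.5·0.9823) ≈ 0.0297
After 'heads': P(biased) = 0.85·0.0297 / (0.85·0.0297 + 0.5·0.9703) ≈ 0.0494
After 'heads': P(biased) = 0.85·0.0494 / (0.85·0.0494 + 0.5·0.9506) ≈ 0.0812

0.081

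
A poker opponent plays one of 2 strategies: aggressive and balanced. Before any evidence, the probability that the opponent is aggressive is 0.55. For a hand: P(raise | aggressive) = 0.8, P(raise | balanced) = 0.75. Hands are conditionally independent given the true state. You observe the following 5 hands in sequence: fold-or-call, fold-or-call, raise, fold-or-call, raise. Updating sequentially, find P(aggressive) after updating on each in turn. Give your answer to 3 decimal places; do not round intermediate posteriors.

After 'fold-or-call': P(aggressive) = 0.2·0.5500 / (0.2·0.5500 + 0.25·0.4500) ≈ 0.4944
After 'fold-or-call': P(aggressive) = 0.2·0.4944 / (0.2·0.4944 + 0.25·0.5056) ≈ 0.4389
After 'raise': P(aggressive) = 0.8·0.4389 / (0.8·0.4389 + 0.75·0.5611) ≈ 0.4549
After 'fold-or-call': P(aggressive) = 0.2·0.4549 / (0.2·0.4549 + 0.25·0.5451) ≈ 0.4003
After 'raise': P(aggressive) = 0.8·0.4003 / (0.8·0.4003 + 0.75·0.5997) ≈ 0.4159

0.416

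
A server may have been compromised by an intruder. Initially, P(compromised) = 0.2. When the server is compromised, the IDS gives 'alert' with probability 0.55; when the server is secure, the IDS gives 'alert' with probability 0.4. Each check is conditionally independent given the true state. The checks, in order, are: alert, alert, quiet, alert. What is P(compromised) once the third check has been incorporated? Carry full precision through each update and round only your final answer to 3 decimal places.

Apply Bayes' rule sequentially, carrying P(compromised) forward.
After 'alert': P(compromised) = 0.55·0.2000 / (0.55·0.2000 + 0.4·0.8000) ≈ 0.2558
After 'alert': P(compromised) = 0.55·0.2558 / (0.55·0.2558 + 0.4·0.7442) ≈ 0.3210
After 'quiet': P(compromised) = 0.45·0.3210 / (0.45·0.3210 + 0.6·0.6790) ≈ 0.2617

0.262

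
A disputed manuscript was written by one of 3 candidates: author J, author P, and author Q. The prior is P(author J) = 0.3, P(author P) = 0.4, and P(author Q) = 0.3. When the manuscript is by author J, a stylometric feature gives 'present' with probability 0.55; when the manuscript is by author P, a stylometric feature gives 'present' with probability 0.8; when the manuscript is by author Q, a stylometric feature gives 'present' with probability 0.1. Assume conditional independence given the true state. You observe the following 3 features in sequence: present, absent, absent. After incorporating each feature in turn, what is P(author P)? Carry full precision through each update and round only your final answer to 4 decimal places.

After 'present': normaliser = 0.55·0.3000 + 0.8·0.4000 + 0.1·0.3000; P(author J) ≈ 0.3204, P(author P) ≈ 0.6214, P(author Q) ≈ 0.0583
After 'absent': normaliser = 0.45·0.3204 + 0.2·0.6214 + 0.9·0.0583; P(author J) ≈ 0.4493, P(author P) ≈ 0.3873, P(author Q) ≈ 0.1634
After 'absent': normaliser = 0.45·0.4493 + 0.2·0.3873 + 0.9·0.1634; P(author J) ≈ 0.4739, P(author P) ≈ 0.1815, P(author Q) ≈ 0.3446

0.1815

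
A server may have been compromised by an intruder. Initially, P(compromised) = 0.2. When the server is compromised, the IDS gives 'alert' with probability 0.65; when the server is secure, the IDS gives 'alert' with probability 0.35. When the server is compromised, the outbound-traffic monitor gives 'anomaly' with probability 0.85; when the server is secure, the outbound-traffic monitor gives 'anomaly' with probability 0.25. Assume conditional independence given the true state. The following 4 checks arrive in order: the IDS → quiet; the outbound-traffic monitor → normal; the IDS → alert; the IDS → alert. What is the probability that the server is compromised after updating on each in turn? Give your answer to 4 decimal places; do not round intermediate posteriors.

After the IDS='quiet': P(compromised) = 0.35·0.2000 / (0.35·0.2000 + 0.65·0.8000) ≈ 0.1186
After the outbound-traffic monitor='normal': P(compromised) = 0.15·0.1186 / (0.15·0.1186 + 0.75·0.8814) ≈ 0.0262
After the IDS='alert': P(compromised) = 0.65·0.0262 / (0.65·0.0262 + 0.35·0.9738) ≈ 0.0476
After the IDS='alert': P(compromised) = 0.65·0.0476 / (0.65·0.0476 + 0.35·0.9524) ≈ 0.0850

0.0850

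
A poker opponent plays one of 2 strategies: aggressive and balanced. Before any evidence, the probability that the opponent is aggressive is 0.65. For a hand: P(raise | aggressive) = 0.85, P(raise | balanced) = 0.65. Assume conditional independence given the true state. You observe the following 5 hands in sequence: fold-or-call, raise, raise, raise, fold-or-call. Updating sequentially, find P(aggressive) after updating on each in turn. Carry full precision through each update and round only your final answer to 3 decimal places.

0.433

After 'fold-or-call': P(aggressive) = 0.15·0.6500 / (0.15·0.6500 + 0.35·0.3500) ≈ 0.4432
After 'raise': P(aggressive) = 0.85·0.4432 / (0.85·0.4432 + 0.65·0.5568) ≈ 0.5100
After 'raise': P(aggressive) = 0.85·0.5100 / (0.85·0.5100 + 0.65·0.4900) ≈ 0.5765
After 'raise': P(aggressive) = 0.85·0.5765 / (0.85·0.5765 + 0.65·0.4235) ≈ 0.6403
After 'fold-or-call': P(aggressive) = 0.15·0.6403 / (0.15·0.6403 + 0.35·0.3597) ≈ 0.4327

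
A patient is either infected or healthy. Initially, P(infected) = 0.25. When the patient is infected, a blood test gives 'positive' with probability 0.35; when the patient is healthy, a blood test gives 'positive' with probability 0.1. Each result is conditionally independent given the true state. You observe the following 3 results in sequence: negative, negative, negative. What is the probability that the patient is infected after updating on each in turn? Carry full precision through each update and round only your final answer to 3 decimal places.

After 'negative': P(infected) = 0.65·0.2500 / (0.65·0.2500 + 0.9·0.7500) ≈ 0.1940
After 'negative': P(infected) = 0.65·0.1940 / (0.65·0.1940 + 0.9·0.8060) ≈ 0.1481
After 'negative': P(infected) = 0.65·0.1481 / (0.65·0.1481 + 0.9·0.8519) ≈ 0.1116

0.112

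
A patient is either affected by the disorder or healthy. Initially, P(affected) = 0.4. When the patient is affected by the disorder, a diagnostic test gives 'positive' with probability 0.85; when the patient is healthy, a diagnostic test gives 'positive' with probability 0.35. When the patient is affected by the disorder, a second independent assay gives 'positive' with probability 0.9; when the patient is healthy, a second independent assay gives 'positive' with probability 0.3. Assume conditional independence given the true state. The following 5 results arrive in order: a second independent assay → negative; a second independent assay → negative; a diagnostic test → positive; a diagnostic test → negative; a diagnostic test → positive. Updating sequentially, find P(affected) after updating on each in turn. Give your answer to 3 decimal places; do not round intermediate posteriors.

0.018

After a second independent assay='negative': P(affected) = 0.1·0.4000 / (0.1·0.4000 + 0.7·0.6000) ≈ 0.0870
After a second independent assay='negative': P(affected) = 0.1·0.0870 / (0.1·0.0870 + 0.7·0.9130) ≈ 0.0134
After a diagnostic test='positive': P(affected) = 0.85·0.0134 / (0.85·0.0134 + 0.35·0.9866) ≈ 0.0320
After a diagnostic test='negative': P(affected) = 0.15·0.0320 / (0.15·0.0320 + 0.65·0.9680) ≈ 0.0076
After a diagnostic test='positive': P(affected) = 0.85·0.0076 / (0.85·0.0076 + 0.35·0.9924) ≈ 0.0182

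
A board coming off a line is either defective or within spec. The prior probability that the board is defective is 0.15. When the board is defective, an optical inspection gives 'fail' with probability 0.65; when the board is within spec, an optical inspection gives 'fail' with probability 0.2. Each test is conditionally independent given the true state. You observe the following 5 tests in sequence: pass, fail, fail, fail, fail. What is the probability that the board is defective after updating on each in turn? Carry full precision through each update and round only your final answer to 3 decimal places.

0.896

After 'pass': P(defective) = 0.35·0.1500 / (0.35·0.1500 + 0.8·0.8500) ≈ 0.0717
After 'fail': P(defective) = 0.65·0.0717 / (0.65·0.0717 + 0.2·0.9283) ≈ 0.2006
After 'fail': P(defective) = 0.65·0.2006 / (0.65·0.2006 + 0.2·0.7994) ≈ 0.4492
After 'fail': P(defective) = 0.65·0.4492 / (0.65·0.4492 + 0.2·0.5508) ≈ 0.7261
After 'fail': P(defective) = 0.65·0.7261 / (0.65·0.7261 + 0.2·0.2739) ≈ 0.8960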